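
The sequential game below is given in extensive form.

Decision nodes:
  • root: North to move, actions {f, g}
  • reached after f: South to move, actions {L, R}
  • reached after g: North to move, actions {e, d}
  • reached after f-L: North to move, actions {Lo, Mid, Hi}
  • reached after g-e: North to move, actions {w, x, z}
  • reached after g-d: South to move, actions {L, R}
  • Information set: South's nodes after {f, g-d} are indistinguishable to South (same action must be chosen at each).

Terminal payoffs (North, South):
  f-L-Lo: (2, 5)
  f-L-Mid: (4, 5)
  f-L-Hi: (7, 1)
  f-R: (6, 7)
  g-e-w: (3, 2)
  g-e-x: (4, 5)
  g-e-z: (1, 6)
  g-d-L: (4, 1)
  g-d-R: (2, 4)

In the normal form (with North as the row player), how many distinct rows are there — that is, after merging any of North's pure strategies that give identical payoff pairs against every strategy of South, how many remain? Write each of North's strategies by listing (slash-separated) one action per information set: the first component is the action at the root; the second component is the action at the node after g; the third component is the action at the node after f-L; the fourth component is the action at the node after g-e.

7

North has 36 pure strategies: f/e/Lo/w, f/e/Lo/x, f/e/Lo/z, f/e/Mid/w, f/e/Mid/x, f/e/Mid/z, f/e/Hi/w, f/e/Hi/x, f/e/Hi/z, f/d/Lo/w, f/d/Lo/x, f/d/Lo/z, f/d/Mid/w, f/d/Mid/x, f/d/Mid/z, f/d/Hi/w, f/d/Hi/x, f/d/Hi/z, g/e/Lo/w, g/e/Lo/x, g/e/Lo/z, g/e/Mid/w, g/e/Mid/x, g/e/Mid/z, g/e/Hi/w, g/e/Hi/x, g/e/Hi/z, g/d/Lo/w, g/d/Lo/x, g/d/Lo/z, g/d/Mid/w, g/d/Mid/x, g/d/Mid/z, g/d/Hi/w, g/d/Hi/x, g/d/Hi/z. Columns: L, R.
{f/e/Lo/w, f/e/Lo/x, f/e/Lo/z, f/d/Lo/w, f/d/Lo/x, f/d/Lo/z} → row (2,5) (6,7)
{f/e/Mid/w, f/e/Mid/x, f/e/Mid/z, f/d/Mid/w, f/d/Mid/x, f/d/Mid/z} → row (4,5) (6,7)
{f/e/Hi/w, f/e/Hi/x, f/e/Hi/z, f/d/Hi/w, f/d/Hi/x, f/d/Hi/z} → row (7,1) (6,7)
{g/e/Lo/w, g/e/Mid/w, g/e/Hi/w} → row (3,2) (3,2)
{g/e/Lo/x, g/e/Mid/x, g/e/Hi/x} → row (4,5) (4,5)
{g/e/Lo/z, g/e/Mid/z, g/e/Hi/z} → row (1,6) (1,6)
{g/d/Lo/w, g/d/Lo/x, g/d/Lo/z, g/d/Mid/w, g/d/Mid/x, g/d/Mid/z, g/d/Hi/w, g/d/Hi/x, g/d/Hi/z} → row (4,1) (2,4)
That's 7 distinct rows out of 36 strategies.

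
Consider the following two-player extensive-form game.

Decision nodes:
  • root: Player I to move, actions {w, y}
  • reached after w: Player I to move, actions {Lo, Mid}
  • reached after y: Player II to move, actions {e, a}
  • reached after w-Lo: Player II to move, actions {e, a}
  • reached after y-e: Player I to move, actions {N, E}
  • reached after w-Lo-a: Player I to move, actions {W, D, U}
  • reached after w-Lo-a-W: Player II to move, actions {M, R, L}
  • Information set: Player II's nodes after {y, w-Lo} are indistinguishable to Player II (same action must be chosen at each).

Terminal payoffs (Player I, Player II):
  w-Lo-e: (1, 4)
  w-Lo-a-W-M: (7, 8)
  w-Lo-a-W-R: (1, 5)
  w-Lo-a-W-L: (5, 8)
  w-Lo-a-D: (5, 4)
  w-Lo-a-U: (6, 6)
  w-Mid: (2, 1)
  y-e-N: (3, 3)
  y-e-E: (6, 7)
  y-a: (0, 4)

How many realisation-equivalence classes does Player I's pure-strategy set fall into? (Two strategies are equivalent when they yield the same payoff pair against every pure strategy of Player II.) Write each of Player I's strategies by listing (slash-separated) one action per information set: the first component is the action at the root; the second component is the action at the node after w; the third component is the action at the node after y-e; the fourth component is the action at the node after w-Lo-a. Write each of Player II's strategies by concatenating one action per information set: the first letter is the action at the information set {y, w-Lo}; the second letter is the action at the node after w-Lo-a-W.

Player I has 24 pure strategies: w/Lo/N/W, w/Lo/N/D, w/Lo/N/U, w/Lo/E/W, w/Lo/E/D, w/Lo/E/U, w/Mid/N/W, w/Mid/N/D, w/Mid/N/U, w/Mid/E/W, w/Mid/E/D, w/Mid/E/U, y/Lo/N/W, y/Lo/N/D, y/Lo/N/U, y/Lo/E/W, y/Lo/E/D, y/Lo/E/U, y/Mid/N/W, y/Mid/N/D, y/Mid/N/U, y/Mid/E/W, y/Mid/E/D, y/Mid/E/U. Columns: eM, eR, eL, aM, aR, aL.
{w/Lo/N/W, w/Lo/E/W} → row (1,4) (1,4) (1,4) (7,8) (1,5) (5,8)
{w/Lo/N/D, w/Lo/E/D} → row (1,4) (1,4) (1,4) (5,4) (5,4) (5,4)
{w/Lo/N/U, w/Lo/E/U} → row (1,4) (1,4) (1,4) (6,6) (6,6) (6,6)
{w/Mid/N/W, w/Mid/N/D, w/Mid/N/U, w/Mid/E/W, w/Mid/E/D, w/Mid/E/U} → row (2,1) (2,1) (2,1) (2,1) (2,1) (2,1)
{y/Lo/N/W, y/Lo/N/D, y/Lo/N/U, y/Mid/N/W, y/Mid/N/D, y/Mid/N/U} → row (3,3) (3,3) (3,3) (0,4) (0,4) (0,4)
{y/Lo/E/W, y/Lo/E/D, y/Lo/E/U, y/Mid/E/W, y/Mid/E/D, y/Mid/E/U} → row (6,7) (6,7) (6,7) (0,4) (0,4) (0,4)
That's 6 distinct rows out of 24 strategies.

6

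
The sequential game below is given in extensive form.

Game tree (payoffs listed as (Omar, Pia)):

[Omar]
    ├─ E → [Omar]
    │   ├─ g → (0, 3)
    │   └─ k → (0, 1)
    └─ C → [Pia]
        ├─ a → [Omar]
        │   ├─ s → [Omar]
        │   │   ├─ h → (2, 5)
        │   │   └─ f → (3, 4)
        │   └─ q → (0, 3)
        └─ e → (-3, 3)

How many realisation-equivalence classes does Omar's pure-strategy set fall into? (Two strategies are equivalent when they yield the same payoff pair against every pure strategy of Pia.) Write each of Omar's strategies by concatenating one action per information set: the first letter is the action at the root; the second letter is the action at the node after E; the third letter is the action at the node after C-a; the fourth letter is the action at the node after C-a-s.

Omar has 16 pure strategies: Egsh, Egsf, Egqh, Egqf, Eksh, Eksf, Ekqh, Ekqf, Cgsh, Cgsf, Cgqh, Cgqf, Cksh, Cksf, Ckqh, Ckqf. Columns: a, e.
{Egsh, Egsf, Egqh, Egqf} → row (0,3) (0,3)
{Eksh, Eksf, Ekqh, Ekqf} → row (0,1) (0,1)
{Cgsh, Cksh} → row (2,5) (-3,3)
{Cgsf, Cksf} → row (3,4) (-3,3)
{Cgqh, Cgqf, Ckqh, Ckqf} → row (0,3) (-3,3)
That's 5 distinct rows out of 16 strategies.

5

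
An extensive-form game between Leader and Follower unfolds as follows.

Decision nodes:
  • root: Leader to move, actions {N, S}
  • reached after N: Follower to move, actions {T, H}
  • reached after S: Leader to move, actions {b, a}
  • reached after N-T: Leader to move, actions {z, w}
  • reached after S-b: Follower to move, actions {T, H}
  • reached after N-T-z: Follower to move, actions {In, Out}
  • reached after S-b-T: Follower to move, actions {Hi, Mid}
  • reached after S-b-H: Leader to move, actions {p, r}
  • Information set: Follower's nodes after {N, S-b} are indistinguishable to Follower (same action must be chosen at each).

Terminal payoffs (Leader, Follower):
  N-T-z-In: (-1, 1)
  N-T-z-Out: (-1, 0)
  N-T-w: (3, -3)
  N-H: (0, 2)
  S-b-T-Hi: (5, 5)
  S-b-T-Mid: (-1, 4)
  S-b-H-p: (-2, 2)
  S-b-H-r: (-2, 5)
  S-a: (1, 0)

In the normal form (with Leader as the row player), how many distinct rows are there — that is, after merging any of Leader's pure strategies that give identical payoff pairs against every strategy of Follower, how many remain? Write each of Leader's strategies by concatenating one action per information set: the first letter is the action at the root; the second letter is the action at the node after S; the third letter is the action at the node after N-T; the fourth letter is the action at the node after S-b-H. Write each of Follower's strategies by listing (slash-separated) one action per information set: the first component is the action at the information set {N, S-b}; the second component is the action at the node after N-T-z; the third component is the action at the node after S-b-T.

5

Leader has 16 pure strategies: Nbzp, Nbzr, Nbwp, Nbwr, Nazp, Nazr, Nawp, Nawr, Sbzp, Sbzr, Sbwp, Sbwr, Sazp, Sazr, Sawp, Sawr. Columns: T/In/Hi, T/In/Mid, T/Out/Hi, T/Out/Mid, H/In/Hi, H/In/Mid, H/Out/Hi, H/Out/Mid.
{Nbzp, Nbzr, Nazp, Nazr} → row (-1,1) (-1,1) (-1,0) (-1,0) (0,2) (0,2) (0,2) (0,2)
{Nbwp, Nbwr, Nawp, Nawr} → row (3,-3) (3,-3) (3,-3) (3,-3) (0,2) (0,2) (0,2) (0,2)
{Sbzp, Sbwp} → row (5,5) (-1,4) (5,5) (-1,4) (-2,2) (-2,2) (-2,2) (-2,2)
{Sbzr, Sbwr} → row (5,5) (-1,4) (5,5) (-1,4) (-2,5) (-2,5) (-2,5) (-2,5)
{Sazp, Sazr, Sawp, Sawr} → row (1,0) (1,0) (1,0) (1,0) (1,0) (1,0) (1,0) (1,0)
That's 5 distinct rows out of 16 strategies.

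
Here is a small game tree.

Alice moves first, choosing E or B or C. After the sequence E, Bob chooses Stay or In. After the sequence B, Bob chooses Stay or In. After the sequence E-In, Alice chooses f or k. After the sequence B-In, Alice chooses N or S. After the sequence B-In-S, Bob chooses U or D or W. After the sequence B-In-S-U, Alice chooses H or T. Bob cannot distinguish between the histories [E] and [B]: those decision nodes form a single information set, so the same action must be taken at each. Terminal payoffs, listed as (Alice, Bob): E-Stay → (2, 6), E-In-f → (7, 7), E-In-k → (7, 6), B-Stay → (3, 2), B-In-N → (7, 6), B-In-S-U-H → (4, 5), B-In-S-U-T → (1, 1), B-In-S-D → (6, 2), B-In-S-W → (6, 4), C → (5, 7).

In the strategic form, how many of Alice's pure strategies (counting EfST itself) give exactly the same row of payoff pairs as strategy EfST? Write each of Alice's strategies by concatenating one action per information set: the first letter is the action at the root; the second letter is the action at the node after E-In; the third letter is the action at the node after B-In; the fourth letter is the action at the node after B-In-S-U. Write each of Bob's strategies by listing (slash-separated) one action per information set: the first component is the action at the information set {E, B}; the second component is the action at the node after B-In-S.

4

Row for EfST (columns Stay/U, Stay/D, Stay/W, In/U, In/D, In/W): (2,6) (2,6) (2,6) (7,7) (7,7) (7,7).
Under EfST, Alice's choice at the node after B-In and at the node after B-In-S-U can never be reached regardless of what Bob does, so varying those choices leaves every outcome unchanged.
Holding the reachable choices fixed and varying the unreachable ones freely already gives 2 × 2 = 4 equivalent strategies.
No other strategy reproduces this row, so those 4 are the full class: EfNH, EfNT, EfSH, EfST.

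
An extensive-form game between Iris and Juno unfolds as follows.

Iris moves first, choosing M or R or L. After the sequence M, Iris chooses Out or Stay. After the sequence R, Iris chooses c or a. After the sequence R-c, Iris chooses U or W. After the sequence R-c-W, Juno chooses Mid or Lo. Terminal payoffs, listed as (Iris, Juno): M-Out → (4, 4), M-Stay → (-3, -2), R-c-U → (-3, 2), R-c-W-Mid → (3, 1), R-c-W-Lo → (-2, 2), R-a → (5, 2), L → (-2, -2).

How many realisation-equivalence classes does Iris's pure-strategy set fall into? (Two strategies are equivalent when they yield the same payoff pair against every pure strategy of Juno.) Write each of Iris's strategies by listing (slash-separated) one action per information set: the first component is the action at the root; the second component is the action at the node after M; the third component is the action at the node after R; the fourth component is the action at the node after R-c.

Iris has 24 pure strategies: M/Out/c/U, M/Out/c/W, M/Out/a/U, M/Out/a/W, M/Stay/c/U, M/Stay/c/W, M/Stay/a/U, M/Stay/a/W, R/Out/c/U, R/Out/c/W, R/Out/a/U, R/Out/a/W, R/Stay/c/U, R/Stay/c/W, R/Stay/a/U, R/Stay/a/W, L/Out/c/U, L/Out/c/W, L/Out/a/U, L/Out/a/W, L/Stay/c/U, L/Stay/c/W, L/Stay/a/U, L/Stay/a/W. Columns: Mid, Lo.
{M/Out/c/U, M/Out/c/W, M/Out/a/U, M/Out/a/W} → row (4,4) (4,4)
{M/Stay/c/U, M/Stay/c/W, M/Stay/a/U, M/Stay/a/W} → row (-3,-2) (-3,-2)
{R/Out/c/U, R/Stay/c/U} → row (-3,2) (-3,2)
{R/Out/c/W, R/Stay/c/W} → row (3,1) (-2,2)
{R/Out/a/U, R/Out/a/W, R/Stay/a/U, R/Stay/a/W} → row (5,2) (5,2)
{L/Out/c/U, L/Out/c/W, L/Out/a/U, L/Out/a/W, L/Stay/c/U, L/Stay/c/W, L/Stay/a/U, L/Stay/a/W} → row (-2,-2) (-2,-2)
That's 6 distinct rows out of 24 strategies.

6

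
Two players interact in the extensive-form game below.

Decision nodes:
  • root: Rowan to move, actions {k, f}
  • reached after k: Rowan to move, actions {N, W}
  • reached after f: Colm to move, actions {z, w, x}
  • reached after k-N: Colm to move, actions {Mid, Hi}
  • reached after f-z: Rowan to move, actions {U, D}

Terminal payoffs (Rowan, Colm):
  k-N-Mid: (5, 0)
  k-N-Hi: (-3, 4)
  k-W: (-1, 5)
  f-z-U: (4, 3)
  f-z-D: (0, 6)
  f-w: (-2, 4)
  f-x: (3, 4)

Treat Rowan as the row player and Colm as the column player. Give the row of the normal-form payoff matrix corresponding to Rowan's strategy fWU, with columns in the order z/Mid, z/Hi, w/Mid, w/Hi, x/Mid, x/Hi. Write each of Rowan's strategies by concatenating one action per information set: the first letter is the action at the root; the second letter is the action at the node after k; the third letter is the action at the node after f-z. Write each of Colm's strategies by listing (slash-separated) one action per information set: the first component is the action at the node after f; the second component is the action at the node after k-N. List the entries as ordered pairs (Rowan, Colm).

(4,3) (4,3) (-2,4) (-2,4) (3,4) (3,4)

vs z/Mid: Rowan plays f → Colm plays z at [f] → Rowan plays U at [f-z] → (4, 3)
vs z/Hi: Rowan plays f → Colm plays z at [f] → Rowan plays U at [f-z] → (4, 3)
vs w/Mid: Rowan plays f → Colm plays w at [f] → (-2, 4)
vs w/Hi: Rowan plays f → Colm plays w at [f] → (-2, 4)
vs x/Mid: Rowan plays f → Colm plays x at [f] → (3, 4)
vs x/Hi: Rowan plays f → Colm plays x at [f] → (3, 4)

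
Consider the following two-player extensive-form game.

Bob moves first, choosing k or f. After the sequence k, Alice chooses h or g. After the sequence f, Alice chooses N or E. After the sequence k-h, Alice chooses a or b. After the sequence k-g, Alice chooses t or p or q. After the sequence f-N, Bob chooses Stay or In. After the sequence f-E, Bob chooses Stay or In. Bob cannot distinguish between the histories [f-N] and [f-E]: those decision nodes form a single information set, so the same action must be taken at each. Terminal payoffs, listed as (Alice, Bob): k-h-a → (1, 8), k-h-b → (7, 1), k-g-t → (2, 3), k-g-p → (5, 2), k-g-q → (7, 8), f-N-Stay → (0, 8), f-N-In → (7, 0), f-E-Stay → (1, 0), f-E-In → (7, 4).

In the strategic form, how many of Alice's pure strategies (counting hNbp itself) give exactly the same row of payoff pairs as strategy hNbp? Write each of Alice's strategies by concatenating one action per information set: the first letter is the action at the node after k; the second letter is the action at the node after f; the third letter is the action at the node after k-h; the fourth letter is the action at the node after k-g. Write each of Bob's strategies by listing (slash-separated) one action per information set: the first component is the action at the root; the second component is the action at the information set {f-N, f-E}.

3

Row for hNbp (columns k/Stay, k/In, f/Stay, f/In): (7,1) (7,1) (0,8) (7,0).
Under hNbp, Alice's choice at the node after k-g can never be reached regardless of what Bob does, so varying those choices leaves every outcome unchanged.
Holding the reachable choices fixed and varying the unreachable one freely already gives 3 equivalent strategies.
No other strategy reproduces this row, so those 3 are the full class: hNbt, hNbp, hNbq.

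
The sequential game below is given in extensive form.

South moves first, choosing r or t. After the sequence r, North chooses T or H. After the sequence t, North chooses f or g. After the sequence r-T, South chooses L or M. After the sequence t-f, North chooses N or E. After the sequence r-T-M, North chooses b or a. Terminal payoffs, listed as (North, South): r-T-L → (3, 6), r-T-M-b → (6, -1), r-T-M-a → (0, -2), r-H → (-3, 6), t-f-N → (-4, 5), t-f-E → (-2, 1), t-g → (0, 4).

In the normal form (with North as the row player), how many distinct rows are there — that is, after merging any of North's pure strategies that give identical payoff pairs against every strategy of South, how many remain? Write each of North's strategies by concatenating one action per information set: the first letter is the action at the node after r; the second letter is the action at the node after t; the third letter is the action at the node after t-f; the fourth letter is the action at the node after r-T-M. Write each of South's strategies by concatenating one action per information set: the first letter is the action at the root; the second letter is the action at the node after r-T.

North has 16 pure strategies: TfNb, TfNa, TfEb, TfEa, TgNb, TgNa, TgEb, TgEa, HfNb, HfNa, HfEb, HfEa, HgNb, HgNa, HgEb, HgEa. Columns: rL, rM, tL, tM.
{TfNb} → row (3,6) (6,-1) (-4,5) (-4,5)
{TfNa} → row (3,6) (0,-2) (-4,5) (-4,5)
{TfEb} → row (3,6) (6,-1) (-2,1) (-2,1)
{TfEa} → row (3,6) (0,-2) (-2,1) (-2,1)
{TgNb, TgEb} → row (3,6) (6,-1) (0,4) (0,4)
{TgNa, TgEa} → row (3,6) (0,-2) (0,4) (0,4)
{HfNb, HfNa} → row (-3,6) (-3,6) (-4,5) (-4,5)
{HfEb, HfEa} → row (-3,6) (-3,6) (-2,1) (-2,1)
{HgNb, HgNa, HgEb, HgEa} → row (-3,6) (-3,6) (0,4) (0,4)
That's 9 distinct rows out of 16 strategies.

9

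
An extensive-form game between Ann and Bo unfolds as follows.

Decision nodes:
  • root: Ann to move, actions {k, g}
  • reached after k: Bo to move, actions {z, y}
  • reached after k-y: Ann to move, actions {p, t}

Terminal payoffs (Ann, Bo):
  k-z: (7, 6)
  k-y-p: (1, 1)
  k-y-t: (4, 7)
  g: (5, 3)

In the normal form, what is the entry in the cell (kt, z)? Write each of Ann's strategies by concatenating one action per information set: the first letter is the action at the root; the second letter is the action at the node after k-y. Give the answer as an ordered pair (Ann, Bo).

(7, 6)

Trace the play path from the root:
  Ann plays k
  Bo plays z at [k]
→ terminal payoff (7, 6).
(Ann's choice at the node after k-y is never reached on this path, so it doesn't affect the outcome.)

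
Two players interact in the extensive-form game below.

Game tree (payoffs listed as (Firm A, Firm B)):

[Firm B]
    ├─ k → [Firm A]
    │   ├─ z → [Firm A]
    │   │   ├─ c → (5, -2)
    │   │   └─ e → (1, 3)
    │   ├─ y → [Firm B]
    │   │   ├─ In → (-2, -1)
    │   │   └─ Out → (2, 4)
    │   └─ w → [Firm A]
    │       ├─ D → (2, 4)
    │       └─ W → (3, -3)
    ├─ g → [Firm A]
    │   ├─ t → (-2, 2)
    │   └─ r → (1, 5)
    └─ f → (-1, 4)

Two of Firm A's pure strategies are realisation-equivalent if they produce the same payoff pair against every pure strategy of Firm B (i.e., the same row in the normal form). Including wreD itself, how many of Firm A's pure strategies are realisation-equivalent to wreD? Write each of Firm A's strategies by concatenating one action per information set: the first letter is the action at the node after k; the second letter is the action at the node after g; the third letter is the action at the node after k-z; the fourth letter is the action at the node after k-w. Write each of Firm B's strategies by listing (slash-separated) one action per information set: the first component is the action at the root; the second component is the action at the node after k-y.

2

Row for wreD (columns k/In, k/Out, g/In, g/Out, f/In, f/Out): (2,4) (2,4) (1,5) (1,5) (-1,4) (-1,4).
Under wreD, Firm A's choice at the node after k-z can never be reached regardless of what Firm B does, so varying those choices leaves every outcome unchanged.
Holding the reachable choices fixed and varying the unreachable one freely already gives 2 equivalent strategies.
No other strategy reproduces this row, so those 2 are the full class: wrcD, wreD.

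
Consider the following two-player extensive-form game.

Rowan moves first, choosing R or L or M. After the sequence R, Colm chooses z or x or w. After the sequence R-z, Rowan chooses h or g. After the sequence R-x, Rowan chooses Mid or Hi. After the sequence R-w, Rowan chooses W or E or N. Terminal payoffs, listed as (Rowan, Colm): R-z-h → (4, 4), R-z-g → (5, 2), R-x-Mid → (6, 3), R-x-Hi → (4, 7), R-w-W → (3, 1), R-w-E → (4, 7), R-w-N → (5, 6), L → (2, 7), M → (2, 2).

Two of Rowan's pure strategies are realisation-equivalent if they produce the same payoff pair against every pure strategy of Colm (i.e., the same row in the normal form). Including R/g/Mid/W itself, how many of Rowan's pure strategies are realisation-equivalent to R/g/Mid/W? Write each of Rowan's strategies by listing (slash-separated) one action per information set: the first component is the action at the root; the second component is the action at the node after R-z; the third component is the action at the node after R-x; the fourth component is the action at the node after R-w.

Row for R/g/Mid/W (columns z, x, w): (5,2) (6,3) (3,1).
Every one of Rowan's information sets is on the play path for some reply by Colm when Rowan follows R/g/Mid/W.
Changing the action at any of them therefore changes at least one column, so only R/g/Mid/W itself gives this row.

1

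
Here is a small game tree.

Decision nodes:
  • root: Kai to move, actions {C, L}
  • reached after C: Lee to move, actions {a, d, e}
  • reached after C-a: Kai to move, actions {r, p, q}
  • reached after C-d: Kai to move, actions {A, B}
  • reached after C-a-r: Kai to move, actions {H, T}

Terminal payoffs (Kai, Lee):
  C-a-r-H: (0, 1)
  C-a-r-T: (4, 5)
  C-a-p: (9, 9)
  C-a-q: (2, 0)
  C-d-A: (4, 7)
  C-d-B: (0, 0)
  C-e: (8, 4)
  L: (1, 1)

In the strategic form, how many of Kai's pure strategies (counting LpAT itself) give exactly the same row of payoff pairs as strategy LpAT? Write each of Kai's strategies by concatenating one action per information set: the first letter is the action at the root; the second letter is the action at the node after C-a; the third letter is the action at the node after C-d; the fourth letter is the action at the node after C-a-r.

12

Row for LpAT (columns a, d, e): (1,1) (1,1) (1,1).
Under LpAT, Kai's choice at the node after C-a and at the node after C-d and at the node after C-a-r can never be reached regardless of what Lee does, so varying those choices leaves every outcome unchanged.
Holding the reachable choices fixed and varying the unreachable ones freely already gives 3 × 2 × 2 = 12 equivalent strategies.
No other strategy reproduces this row, so those 12 are the full class: LrAH, LrAT, LrBH, LrBT, LpAH, LpAT, LpBH, LpBT, LqAH, LqAT, LqBH, LqBT.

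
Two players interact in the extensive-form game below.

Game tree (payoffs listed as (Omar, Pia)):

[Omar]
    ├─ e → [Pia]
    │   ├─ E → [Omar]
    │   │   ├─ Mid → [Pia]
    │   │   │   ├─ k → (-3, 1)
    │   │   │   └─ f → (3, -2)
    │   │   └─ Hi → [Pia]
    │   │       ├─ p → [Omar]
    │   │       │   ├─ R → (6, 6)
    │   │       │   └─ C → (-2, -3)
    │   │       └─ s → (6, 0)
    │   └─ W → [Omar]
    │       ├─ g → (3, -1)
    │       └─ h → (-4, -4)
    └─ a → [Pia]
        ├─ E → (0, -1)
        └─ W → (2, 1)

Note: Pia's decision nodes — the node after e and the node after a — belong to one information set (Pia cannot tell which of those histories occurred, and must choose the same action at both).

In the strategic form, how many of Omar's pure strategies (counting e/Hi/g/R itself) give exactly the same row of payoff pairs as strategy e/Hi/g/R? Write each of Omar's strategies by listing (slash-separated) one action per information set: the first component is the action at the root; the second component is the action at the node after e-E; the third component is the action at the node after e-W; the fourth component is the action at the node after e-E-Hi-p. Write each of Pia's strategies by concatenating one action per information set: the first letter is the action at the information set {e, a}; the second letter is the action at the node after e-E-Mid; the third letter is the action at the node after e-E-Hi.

1

Row for e/Hi/g/R (columns Ekp, Eks, Efp, Efs, Wkp, Wks, Wfp, Wfs): (6,6) (6,0) (6,6) (6,0) (3,-1) (3,-1) (3,-1) (3,-1).
Every one of Omar's information sets is on the play path for some reply by Pia when Omar follows e/Hi/g/R.
Changing the action at any of them therefore changes at least one column, so only e/Hi/g/R itself gives this row.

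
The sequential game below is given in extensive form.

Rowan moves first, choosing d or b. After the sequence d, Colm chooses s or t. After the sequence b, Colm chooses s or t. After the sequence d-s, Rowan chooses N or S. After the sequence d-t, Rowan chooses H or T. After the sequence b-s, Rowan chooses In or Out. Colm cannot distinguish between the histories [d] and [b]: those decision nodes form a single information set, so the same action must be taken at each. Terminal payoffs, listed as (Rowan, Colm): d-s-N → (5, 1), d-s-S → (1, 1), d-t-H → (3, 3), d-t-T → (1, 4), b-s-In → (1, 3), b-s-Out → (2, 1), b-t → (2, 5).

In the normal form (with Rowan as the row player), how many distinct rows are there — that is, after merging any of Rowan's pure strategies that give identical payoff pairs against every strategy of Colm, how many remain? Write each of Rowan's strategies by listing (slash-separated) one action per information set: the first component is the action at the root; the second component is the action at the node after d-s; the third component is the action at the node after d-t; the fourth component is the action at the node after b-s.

Rowan has 16 pure strategies: d/N/H/In, d/N/H/Out, d/N/T/In, d/N/T/Out, d/S/H/In, d/S/H/Out, d/S/T/In, d/S/T/Out, b/N/H/In, b/N/H/Out, b/N/T/In, b/N/T/Out, b/S/H/In, b/S/H/Out, b/S/T/In, b/S/T/Out. Columns: s, t.
{d/N/H/In, d/N/H/Out} → row (5,1) (3,3)
{d/N/T/In, d/N/T/Out} → row (5,1) (1,4)
{d/S/H/In, d/S/H/Out} → row (1,1) (3,3)
{d/S/T/In, d/S/T/Out} → row (1,1) (1,4)
{b/N/H/In, b/N/T/In, b/S/H/In, b/S/T/In} → row (1,3) (2,5)
{b/N/H/Out, b/N/T/Out, b/S/H/Out, b/S/T/Out} → row (2,1) (2,5)
That's 6 distinct rows out of 16 strategies.

6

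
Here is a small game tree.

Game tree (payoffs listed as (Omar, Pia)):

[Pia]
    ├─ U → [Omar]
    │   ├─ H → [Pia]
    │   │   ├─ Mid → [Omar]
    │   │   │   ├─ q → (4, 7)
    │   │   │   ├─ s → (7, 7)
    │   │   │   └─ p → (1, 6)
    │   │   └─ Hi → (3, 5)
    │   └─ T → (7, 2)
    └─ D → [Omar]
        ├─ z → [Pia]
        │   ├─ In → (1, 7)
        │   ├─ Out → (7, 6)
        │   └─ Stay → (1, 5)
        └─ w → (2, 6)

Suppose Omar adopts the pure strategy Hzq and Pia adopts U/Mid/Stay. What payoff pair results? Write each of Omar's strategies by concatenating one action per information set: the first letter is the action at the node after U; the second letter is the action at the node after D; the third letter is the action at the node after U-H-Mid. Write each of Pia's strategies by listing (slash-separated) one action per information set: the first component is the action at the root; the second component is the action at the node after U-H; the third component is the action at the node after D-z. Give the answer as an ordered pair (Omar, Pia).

(4, 7)

Trace the play path from the root:
  Pia plays U
  Omar plays H at [U]
  Pia plays Mid at [U-H]
  Omar plays q at [U-H-Mid]
→ terminal payoff (4, 7).
(Omar's choice at the node after D is never reached on this path, so it doesn't affect the outcome.)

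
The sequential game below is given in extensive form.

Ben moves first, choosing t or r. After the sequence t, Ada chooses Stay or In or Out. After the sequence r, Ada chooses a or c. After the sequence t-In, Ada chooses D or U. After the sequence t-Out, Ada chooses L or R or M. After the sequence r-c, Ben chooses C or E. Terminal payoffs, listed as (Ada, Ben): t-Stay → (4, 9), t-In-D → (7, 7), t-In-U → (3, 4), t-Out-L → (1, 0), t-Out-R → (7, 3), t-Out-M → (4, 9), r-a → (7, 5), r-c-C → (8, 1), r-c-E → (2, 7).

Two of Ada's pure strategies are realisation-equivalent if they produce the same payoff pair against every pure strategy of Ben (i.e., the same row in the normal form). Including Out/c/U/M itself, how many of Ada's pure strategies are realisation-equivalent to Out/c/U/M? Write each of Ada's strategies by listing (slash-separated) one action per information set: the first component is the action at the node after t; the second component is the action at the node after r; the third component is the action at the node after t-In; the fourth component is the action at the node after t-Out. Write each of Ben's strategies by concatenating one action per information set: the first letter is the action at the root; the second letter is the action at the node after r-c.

Row for Out/c/U/M (columns tC, tE, rC, rE): (4,9) (4,9) (8,1) (2,7).
Under Out/c/U/M, Ada's choice at the node after t-In can never be reached regardless of what Ben does, so varying those choices leaves every outcome unchanged.
Holding the reachable choices fixed and varying the unreachable one freely already gives 2 equivalent strategies.
Checking the remaining rows, Stay/c/D/L, Stay/c/D/R, Stay/c/D/M, Stay/c/U/L, Stay/c/U/R, Stay/c/U/M also happen to give the same payoffs in every column, bringing the total to 8: Stay/c/D/L, Stay/c/D/R, Stay/c/D/M, Stay/c/U/L, Stay/c/U/R, Stay/c/U/M, Out/c/D/M, Out/c/U/M.

8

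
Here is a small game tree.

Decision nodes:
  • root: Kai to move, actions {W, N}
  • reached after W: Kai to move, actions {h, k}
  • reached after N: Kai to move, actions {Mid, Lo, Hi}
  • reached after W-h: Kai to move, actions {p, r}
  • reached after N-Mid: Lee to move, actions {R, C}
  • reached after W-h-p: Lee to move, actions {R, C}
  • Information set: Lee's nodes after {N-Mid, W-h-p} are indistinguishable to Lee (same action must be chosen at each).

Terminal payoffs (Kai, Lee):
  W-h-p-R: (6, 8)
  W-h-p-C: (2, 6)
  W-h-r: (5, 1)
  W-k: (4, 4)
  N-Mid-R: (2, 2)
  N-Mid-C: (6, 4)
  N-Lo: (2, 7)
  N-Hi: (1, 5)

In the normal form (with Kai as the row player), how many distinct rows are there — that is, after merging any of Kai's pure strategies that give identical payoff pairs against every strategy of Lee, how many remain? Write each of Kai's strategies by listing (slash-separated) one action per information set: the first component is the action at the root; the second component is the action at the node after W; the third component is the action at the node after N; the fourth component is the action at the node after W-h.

Kai has 24 pure strategies: W/h/Mid/p, W/h/Mid/r, W/h/Lo/p, W/h/Lo/r, W/h/Hi/p, W/h/Hi/r, W/k/Mid/p, W/k/Mid/r, W/k/Lo/p, W/k/Lo/r, W/k/Hi/p, W/k/Hi/r, N/h/Mid/p, N/h/Mid/r, N/h/Lo/p, N/h/Lo/r, N/h/Hi/p, N/h/Hi/r, N/k/Mid/p, N/k/Mid/r, N/k/Lo/p, N/k/Lo/r, N/k/Hi/p, N/k/Hi/r. Columns: R, C.
{W/h/Mid/p, W/h/Lo/p, W/h/Hi/p} → row (6,8) (2,6)
{W/h/Mid/r, W/h/Lo/r, W/h/Hi/r} → row (5,1) (5,1)
{W/k/Mid/p, W/k/Mid/r, W/k/Lo/p, W/k/Lo/r, W/k/Hi/p, W/k/Hi/r} → row (4,4) (4,4)
{N/h/Mid/p, N/h/Mid/r, N/k/Mid/p, N/k/Mid/r} → row (2,2) (6,4)
{N/h/Lo/p, N/h/Lo/r, N/k/Lo/p, N/k/Lo/r} → row (2,7) (2,7)
{N/h/Hi/p, N/h/Hi/r, N/k/Hi/p, N/k/Hi/r} → row (1,5) (1,5)
That's 6 distinct rows out of 24 strategies.

6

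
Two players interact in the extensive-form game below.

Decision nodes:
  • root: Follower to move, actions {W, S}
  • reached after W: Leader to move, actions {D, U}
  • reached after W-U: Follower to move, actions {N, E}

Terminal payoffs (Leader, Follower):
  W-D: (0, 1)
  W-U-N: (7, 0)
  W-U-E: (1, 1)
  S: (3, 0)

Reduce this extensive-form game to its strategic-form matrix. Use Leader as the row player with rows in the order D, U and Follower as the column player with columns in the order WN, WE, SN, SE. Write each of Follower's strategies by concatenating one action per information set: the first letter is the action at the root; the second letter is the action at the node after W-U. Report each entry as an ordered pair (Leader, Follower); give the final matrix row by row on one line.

D: (0,1) (0,1) (3,0) (3,0) | U: (7,0) (1,1) (3,0) (3,0)

           WN       WE       SN       SE
   D    (0,1)    (0,1)    (3,0)    (3,0)
   U    (7,0)    (1,1)    (3,0)    (3,0)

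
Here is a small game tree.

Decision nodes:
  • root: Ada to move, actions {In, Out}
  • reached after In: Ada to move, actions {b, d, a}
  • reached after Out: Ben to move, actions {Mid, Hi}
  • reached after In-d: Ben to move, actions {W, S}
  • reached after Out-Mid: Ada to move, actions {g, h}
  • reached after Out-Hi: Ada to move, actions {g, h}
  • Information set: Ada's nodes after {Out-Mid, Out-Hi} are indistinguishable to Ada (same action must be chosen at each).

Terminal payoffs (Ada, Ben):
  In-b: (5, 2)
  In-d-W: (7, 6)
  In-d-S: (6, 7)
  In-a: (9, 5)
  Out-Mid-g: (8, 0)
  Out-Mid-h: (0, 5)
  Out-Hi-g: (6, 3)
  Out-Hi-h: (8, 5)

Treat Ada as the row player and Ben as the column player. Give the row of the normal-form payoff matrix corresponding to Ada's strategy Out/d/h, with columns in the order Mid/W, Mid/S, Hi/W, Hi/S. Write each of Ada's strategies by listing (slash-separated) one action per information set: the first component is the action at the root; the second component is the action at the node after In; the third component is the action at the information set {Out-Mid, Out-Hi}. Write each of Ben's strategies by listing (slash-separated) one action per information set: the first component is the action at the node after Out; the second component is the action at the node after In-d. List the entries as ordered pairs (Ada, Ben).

vs Mid/W: Ada plays Out → Ben plays Mid at [Out] → Ada plays h at [Out-Mid] → (0, 5)
vs Mid/S: Ada plays Out → Ben plays Mid at [Out] → Ada plays h at [Out-Mid] → (0, 5)
vs Hi/W: Ada plays Out → Ben plays Hi at [Out] → Ada plays h at [Out-Hi] → (8, 5)
vs Hi/S: Ada plays Out → Ben plays Hi at [Out] → Ada plays h at [Out-Hi] → (8, 5)

(0,5) (0,5) (8,5) (8,5)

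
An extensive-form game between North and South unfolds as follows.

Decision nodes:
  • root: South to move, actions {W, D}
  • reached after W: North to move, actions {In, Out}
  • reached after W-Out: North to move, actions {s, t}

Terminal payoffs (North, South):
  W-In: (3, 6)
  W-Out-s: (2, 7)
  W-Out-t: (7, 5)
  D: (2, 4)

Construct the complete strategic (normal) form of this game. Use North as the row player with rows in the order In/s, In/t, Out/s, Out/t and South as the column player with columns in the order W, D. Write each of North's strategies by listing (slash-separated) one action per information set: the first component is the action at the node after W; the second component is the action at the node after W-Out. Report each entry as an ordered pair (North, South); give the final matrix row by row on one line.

In/s: (3,6) (2,4) | In/t: (3,6) (2,4) | Out/s: (2,7) (2,4) | Out/t: (7,5) (2,4)

Row In/s: W→(3,6), D→(2,4)
Row In/t: W→(3,6), D→(2,4)
Row Out/s: W→(2,7), D→(2,4)
Row Out/t: W→(7,5), D→(2,4)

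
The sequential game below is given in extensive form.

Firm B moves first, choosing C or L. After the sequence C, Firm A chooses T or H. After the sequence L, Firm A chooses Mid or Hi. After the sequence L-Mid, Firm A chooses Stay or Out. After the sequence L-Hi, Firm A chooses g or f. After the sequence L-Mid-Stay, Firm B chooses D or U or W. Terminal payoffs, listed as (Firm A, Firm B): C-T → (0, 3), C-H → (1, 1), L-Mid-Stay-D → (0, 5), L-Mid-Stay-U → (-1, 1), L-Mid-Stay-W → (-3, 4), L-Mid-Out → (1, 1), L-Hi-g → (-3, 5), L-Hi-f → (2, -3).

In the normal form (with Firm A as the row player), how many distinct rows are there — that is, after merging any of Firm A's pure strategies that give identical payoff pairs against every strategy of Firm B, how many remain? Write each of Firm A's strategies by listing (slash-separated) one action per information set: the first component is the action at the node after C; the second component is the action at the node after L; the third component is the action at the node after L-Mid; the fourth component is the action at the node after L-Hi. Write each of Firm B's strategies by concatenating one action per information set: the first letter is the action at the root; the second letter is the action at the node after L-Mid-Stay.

8

Firm A has 16 pure strategies: T/Mid/Stay/g, T/Mid/Stay/f, T/Mid/Out/g, T/Mid/Out/f, T/Hi/Stay/g, T/Hi/Stay/f, T/Hi/Out/g, T/Hi/Out/f, H/Mid/Stay/g, H/Mid/Stay/f, H/Mid/Out/g, H/Mid/Out/f, H/Hi/Stay/g, H/Hi/Stay/f, H/Hi/Out/g, H/Hi/Out/f. Columns: CD, CU, CW, LD, LU, LW.
{T/Mid/Stay/g, T/Mid/Stay/f} → row (0,3) (0,3) (0,3) (0,5) (-1,1) (-3,4)
{T/Mid/Out/g, T/Mid/Out/f} → row (0,3) (0,3) (0,3) (1,1) (1,1) (1,1)
{T/Hi/Stay/g, T/Hi/Out/g} → row (0,3) (0,3) (0,3) (-3,5) (-3,5) (-3,5)
{T/Hi/Stay/f, T/Hi/Out/f} → row (0,3) (0,3) (0,3) (2,-3) (2,-3) (2,-3)
{H/Mid/Stay/g, H/Mid/Stay/f} → row (1,1) (1,1) (1,1) (0,5) (-1,1) (-3,4)
{H/Mid/Out/g, H/Mid/Out/f} → row (1,1) (1,1) (1,1) (1,1) (1,1) (1,1)
{H/Hi/Stay/g, H/Hi/Out/g} → row (1,1) (1,1) (1,1) (-3,5) (-3,5) (-3,5)
{H/Hi/Stay/f, H/Hi/Out/f} → row (1,1) (1,1) (1,1) (2,-3) (2,-3) (2,-3)
That's 8 distinct rows out of 16 strategies.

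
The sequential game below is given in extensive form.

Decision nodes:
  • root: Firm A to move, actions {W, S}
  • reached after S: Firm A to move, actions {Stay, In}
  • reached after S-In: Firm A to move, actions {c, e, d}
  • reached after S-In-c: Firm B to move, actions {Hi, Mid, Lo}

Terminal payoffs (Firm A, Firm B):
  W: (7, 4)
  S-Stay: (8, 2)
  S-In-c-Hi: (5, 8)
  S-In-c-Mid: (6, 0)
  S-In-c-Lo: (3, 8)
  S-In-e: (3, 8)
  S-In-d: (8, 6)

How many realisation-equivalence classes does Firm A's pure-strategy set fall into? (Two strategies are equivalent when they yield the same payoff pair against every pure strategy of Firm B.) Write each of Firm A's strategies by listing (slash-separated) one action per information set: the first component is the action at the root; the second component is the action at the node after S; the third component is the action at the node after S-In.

Firm A has 12 pure strategies: W/Stay/c, W/Stay/e, W/Stay/d, W/In/c, W/In/e, W/In/d, S/Stay/c, S/Stay/e, S/Stay/d, S/In/c, S/In/e, S/In/d. Columns: Hi, Mid, Lo.
{W/Stay/c, W/Stay/e, W/Stay/d, W/In/c, W/In/e, W/In/d} → row (7,4) (7,4) (7,4)
{S/Stay/c, S/Stay/e, S/Stay/d} → row (8,2) (8,2) (8,2)
{S/In/c} → row (5,8) (6,0) (3,8)
{S/In/e} → row (3,8) (3,8) (3,8)
{S/In/d} → row (8,6) (8,6) (8,6)
That's 5 distinct rows out of 12 strategies.

5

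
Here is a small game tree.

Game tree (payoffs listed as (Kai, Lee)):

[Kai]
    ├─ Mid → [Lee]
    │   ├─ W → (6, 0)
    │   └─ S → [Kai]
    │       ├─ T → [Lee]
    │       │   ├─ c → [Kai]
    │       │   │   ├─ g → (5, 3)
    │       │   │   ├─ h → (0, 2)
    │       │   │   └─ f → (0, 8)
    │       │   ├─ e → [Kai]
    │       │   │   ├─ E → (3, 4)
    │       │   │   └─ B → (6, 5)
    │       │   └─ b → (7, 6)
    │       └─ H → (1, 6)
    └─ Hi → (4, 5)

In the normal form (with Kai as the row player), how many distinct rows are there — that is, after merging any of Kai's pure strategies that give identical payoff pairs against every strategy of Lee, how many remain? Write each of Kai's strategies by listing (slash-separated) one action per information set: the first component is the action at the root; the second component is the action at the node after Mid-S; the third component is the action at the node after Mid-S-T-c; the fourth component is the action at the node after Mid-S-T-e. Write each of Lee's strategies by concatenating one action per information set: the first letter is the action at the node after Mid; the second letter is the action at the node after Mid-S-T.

8

Kai has 24 pure strategies: Mid/T/g/E, Mid/T/g/B, Mid/T/h/E, Mid/T/h/B, Mid/T/f/E, Mid/T/f/B, Mid/H/g/E, Mid/H/g/B, Mid/H/h/E, Mid/H/h/B, Mid/H/f/E, Mid/H/f/B, Hi/T/g/E, Hi/T/g/B, Hi/T/h/E, Hi/T/h/B, Hi/T/f/E, Hi/T/f/B, Hi/H/g/E, Hi/H/g/B, Hi/H/h/E, Hi/H/h/B, Hi/H/f/E, Hi/H/f/B. Columns: Wc, We, Wb, Sc, Se, Sb.
{Mid/T/g/E} → row (6,0) (6,0) (6,0) (5,3) (3,4) (7,6)
{Mid/T/g/B} → row (6,0) (6,0) (6,0) (5,3) (6,5) (7,6)
{Mid/T/h/E} → row (6,0) (6,0) (6,0) (0,2) (3,4) (7,6)
{Mid/T/h/B} → row (6,0) (6,0) (6,0) (0,2) (6,5) (7,6)
{Mid/T/f/E} → row (6,0) (6,0) (6,0) (0,8) (3,4) (7,6)
{Mid/T/f/B} → row (6,0) (6,0) (6,0) (0,8) (6,5) (7,6)
{Mid/H/g/E, Mid/H/g/B, Mid/H/h/E, Mid/H/h/B, Mid/H/f/E, Mid/H/f/B} → row (6,0) (6,0) (6,0) (1,6) (1,6) (1,6)
{Hi/T/g/E, Hi/T/g/B, Hi/T/h/E, Hi/T/h/B, Hi/T/f/E, Hi/T/f/B, Hi/H/g/E, Hi/H/g/B, Hi/H/h/E, Hi/H/h/B, Hi/H/f/E, Hi/H/f/B} → row (4,5) (4,5) (4,5) (4,5) (4,5) (4,5)
That's 8 distinct rows out of 24 strategies.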